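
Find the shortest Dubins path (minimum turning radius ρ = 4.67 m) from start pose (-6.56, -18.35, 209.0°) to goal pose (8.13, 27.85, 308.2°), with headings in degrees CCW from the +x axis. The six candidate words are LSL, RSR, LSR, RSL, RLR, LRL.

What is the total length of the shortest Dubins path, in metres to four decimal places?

62.6728 m

Let ψ = atan2(Δy, Δx) = atan2(46.20, 14.69) = 72.3611° be the start→goal bearing.
Normalize: d = |goal − start| / ρ = 48.479234/4.67 = 10.380992, α = (θ_start − ψ) mod 360° = 136.6389° = 2.384798 rad, β = (θ_goal − ψ) mod 360° = 235.8389° = 4.116165 rad.
Common terms: sin α = 0.686595, cos α = -0.727041, sin β = -0.827462, cos β = -0.561522, cos(α−β) = -0.159881, d² = 107.765000. Work in radians in the unit-radius frame; every candidate has L = ρ·(t + p + q).
LSL: p² = 2 + d² − 2cos(α−β) + 2d(sin α − sin β) = 141.519573; p = √p² = 11.896200; φ = atan2(cos β − cos α, d + sin α − sin β) = 0.013914 rad; t = (φ − α) mod 2π = 3.912301 rad, q = (β − φ) mod 2π = 4.102251 rad → L = 4.67·(3.912301 + 11.896200 + 4.102251) = 4.67·19.910752 = 92.983211 m
RSR: p² = 2 + d² − 2cos(α−β) + 2d(sin β − sin α) = 78.649951; p = √p² = 8.868481; φ = atan2(cos α − cos β, d − sin α + sin β) = -0.018665 rad; t = (α − φ) mod 2π = 2.403463 rad, q = (φ − β) mod 2π = 2.148356 rad → L = 4.67·(2.403463 + 8.868481 + 2.148356) = 4.67·13.420299 = 62.672799 m
LSR: p² = d² − 2 + 2cos(α−β) + 2d(sin α + sin β) = 102.520557; p = √p² = 10.125244; φ = atan2(−cos α − cos β, d + sin α + sin β) − atan2(−2, p) = 0.320192 rad; t = (φ − α) mod 2π = 4.218580 rad, q = (φ − β) mod 2π = 2.487213 rad → L = 4.67·(4.218580 + 10.125244 + 2.487213) = 4.67·16.831036 = 78.600940 m
RSL: p² = d² − 2 + 2cos(α−β) − 2d(sin α + sin β) = 108.369918; p = √p² = 10.410087; φ = atan2(cos α + cos β, d − sin α − sin β) − atan2(2, p) = -0.311667 rad; t = (α − φ) mod 2π = 2.696465 rad, q = (β − φ) mod 2π = 4.427832 rad → L = 4.67·(2.696465 + 10.410087 + 4.427832) = 4.67·17.534384 = 81.885574 m
RLR: c = (6 − d² + 2cos(α−β) + 2d(sin α − sin β))/8 = -8.831244, |c| > 1 → infeasible
LRL: c = (6 − d² + 2cos(α−β) − 2d(sin α − sin β))/8 = -16.689947, |c| > 1 → infeasible
Shortest: RSR with L = 62.672799 m ≈ 62.6728 m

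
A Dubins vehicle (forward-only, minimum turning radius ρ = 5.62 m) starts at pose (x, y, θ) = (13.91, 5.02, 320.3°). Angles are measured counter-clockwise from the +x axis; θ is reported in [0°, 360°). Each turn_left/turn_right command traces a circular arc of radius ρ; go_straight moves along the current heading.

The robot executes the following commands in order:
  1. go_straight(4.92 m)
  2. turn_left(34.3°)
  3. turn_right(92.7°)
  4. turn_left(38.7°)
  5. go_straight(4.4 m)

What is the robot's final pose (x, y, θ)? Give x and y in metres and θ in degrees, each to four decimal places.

set_pose: (x, y, θ) = (13.9100, 5.0200, 320.3000°), ρ = 5.62
go_straight(4.92): x += 4.92·cos θ, y += 4.92·sin θ → (17.6954, 1.8773, 320.3000°)
turn_left(34.3°): centre at ρ to the left, rotate +34.3° → (20.7564, 0.6062, 354.6000°)
turn_right(92.7°): centre at ρ to the right, rotate −92.7° → (25.7915, -5.7807, 261.9000°)
turn_left(38.7°): centre at ρ to the left, rotate +38.7° → (26.5180, -9.4334, 300.6000°)
go_straight(4.4): x += 4.4·cos θ, y += 4.4·sin θ → (28.7578, -13.2206, 300.6000°)

(28.7578, -13.2206, 300.6000°)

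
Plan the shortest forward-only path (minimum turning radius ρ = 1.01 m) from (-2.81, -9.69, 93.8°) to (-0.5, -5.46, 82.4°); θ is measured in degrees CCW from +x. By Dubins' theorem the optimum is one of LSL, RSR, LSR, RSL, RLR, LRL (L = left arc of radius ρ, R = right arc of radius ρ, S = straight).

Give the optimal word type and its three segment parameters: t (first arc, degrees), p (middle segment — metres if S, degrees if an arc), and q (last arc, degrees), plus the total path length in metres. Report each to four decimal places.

RSL: t = 35.7769°, p = 3.8041 m, q = 24.3769°, L = 4.8645 m

Let ψ = atan2(Δy, Δx) = atan2(4.23, 2.31) = 61.3611° be the start→goal bearing.
Normalize: d = |goal − start| / ρ = 4.819647/1.01 = 4.771928, α = (θ_start − ψ) mod 360° = 32.4389° = 0.566166 rad, β = (θ_goal − ψ) mod 360° = 21.0389° = 0.367198 rad.
Common terms: sin α = 0.536400, cos α = 0.843964, sin β = 0.359002, cos β = 0.933337, cos(α−β) = 0.980271, d² = 22.771297. Work in radians in the unit-radius frame; every candidate has L = ρ·(t + p + q).
LSL: p² = 2 + d² − 2cos(α−β) + 2d(sin α − sin β) = 24.503817; p = √p² = 4.950133; φ = atan2(cos β − cos α, d + sin α − sin β) = 0.018056 rad; t = (φ − α) mod 2π = 5.735075 rad, q = (β − φ) mod 2π = 0.349143 rad → L = 1.01·(5.735075 + 4.950133 + 0.349143) = 1.01·11.034351 = 11.144694 m
RSR: p² = 2 + d² − 2cos(α−β) + 2d(sin β − sin α) = 21.117692; p = √p² = 4.595399; φ = atan2(cos α − cos β, d − sin α + sin β) = -0.019450 rad; t = (α − φ) mod 2π = 0.585616 rad, q = (φ − β) mod 2π = 5.896537 rad → L = 1.01·(0.585616 + 4.595399 + 5.896537) = 1.01·11.077552 = 11.188327 m
LSR: p² = d² − 2 + 2cos(α−β) + 2d(sin α + sin β) = 31.277430; p = √p² = 5.592623; φ = atan2(−cos α − cos β, d + sin α + sin β) − atan2(−2, p) = 0.039551 rad; t = (φ − α) mod 2π = 5.756570 rad, q = (φ − β) mod 2π = 5.955538 rad → L = 1.01·(5.756570 + 5.592623 + 5.955538) = 1.01·17.304731 = 17.477778 m
RSL: p² = d² − 2 + 2cos(α−β) − 2d(sin α + sin β) = 14.186248; p = √p² = 3.766464; φ = atan2(cos α + cos β, d − sin α − sin β) − atan2(2, p) = -0.058259 rad; t = (α − φ) mod 2π = 0.624425 rad, q = (β − φ) mod 2π = 0.425457 rad → L = 1.01·(0.624425 + 3.766464 + 0.425457) = 1.01·4.816346 = 4.864510 m
RLR: c = (6 − d² + 2cos(α−β) + 2d(sin α − sin β))/8 = -1.639711, |c| > 1 → infeasible
LRL: c = (6 − d² + 2cos(α−β) − 2d(sin α − sin β))/8 = -2.062977, |c| > 1 → infeasible
Shortest: RSL with L = 4.864510 m ≈ 4.8645 m
Convert RSL to answer units (arcs ×180/π): t = 0.624425·180/π = 35.7769°, p = ρ·p = 1.01·3.766464 = 3.8041 m, q = 0.425457·180/π = 24.3769°, L = 4.8645 m.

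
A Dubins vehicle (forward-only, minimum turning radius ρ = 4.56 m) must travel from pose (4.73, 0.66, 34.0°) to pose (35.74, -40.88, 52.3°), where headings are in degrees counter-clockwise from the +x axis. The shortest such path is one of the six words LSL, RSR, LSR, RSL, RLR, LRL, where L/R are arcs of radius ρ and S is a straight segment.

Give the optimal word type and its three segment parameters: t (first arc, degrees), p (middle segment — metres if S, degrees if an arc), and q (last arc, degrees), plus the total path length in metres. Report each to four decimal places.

RSL: t = 100.8739°, p = 41.9217 m, q = 119.1739°, L = 59.4346 m

Let ψ = atan2(Δy, Δx) = atan2(-41.54, 31.01) = -53.2583° be the start→goal bearing.
Normalize: d = |goal − start| / ρ = 51.838130/4.56 = 11.368011, α = (θ_start − ψ) mod 360° = 87.2583° = 1.522945 rad, β = (θ_goal − ψ) mod 360° = 105.5583° = 1.842340 rad.
Common terms: sin α = 0.998855, cos α = 0.047833, sin β = 0.963358, cos β = -0.268219, cos(α−β) = 0.949425, d² = 129.231672. Work in radians in the unit-radius frame; every candidate has L = ρ·(t + p + q).
LSL: p² = 2 + d² − 2cos(α−β) + 2d(sin α − sin β) = 130.139890; p = √p² = 11.407887; φ = atan2(cos β − cos α, d + sin α − sin β) = -0.027708 rad; t = (φ − α) mod 2π = 4.732532 rad, q = (β − φ) mod 2π = 1.870048 rad → L = 4.56·(4.732532 + 11.407887 + 1.870048) = 4.56·18.010468 = 82.127733 m
RSR: p² = 2 + d² − 2cos(α−β) + 2d(sin β − sin α) = 128.525752; p = √p² = 11.336920; φ = atan2(cos α − cos β, d − sin α + sin β) = 0.027882 rad; t = (α − φ) mod 2π = 1.495063 rad, q = (φ − β) mod 2π = 4.468727 rad → L = 4.56·(1.495063 + 11.336920 + 4.468727) = 4.56·17.300710 = 78.891237 m
LSR: p² = d² − 2 + 2cos(α−β) + 2d(sin α + sin β) = 173.743448; p = √p² = 13.181178; φ = atan2(−cos α − cos β, d + sin α + sin β) − atan2(−2, p) = 0.167114 rad; t = (φ − α) mod 2π = 4.927355 rad, q = (φ − β) mod 2π = 4.607959 rad → L = 4.56·(4.927355 + 13.181178 + 4.607959) = 4.56·22.716492 = 103.587202 m
RSL: p² = d² − 2 + 2cos(α−β) − 2d(sin α + sin β) = 84.517599; p = √p² = 9.193345; φ = atan2(cos α + cos β, d − sin α − sin β) − atan2(2, p) = -0.237638 rad; t = (α − φ) mod 2π = 1.760582 rad, q = (β − φ) mod 2π = 2.079978 rad → L = 4.56·(1.760582 + 9.193345 + 2.079978) = 4.56·13.033905 = 59.434609 m
RLR: c = (6 − d² + 2cos(α−β) + 2d(sin α − sin β))/8 = -15.065719, |c| > 1 → infeasible
LRL: c = (6 − d² + 2cos(α−β) − 2d(sin α − sin β))/8 = -15.267486, |c| > 1 → infeasible
Shortest: RSL with L = 59.434609 m ≈ 59.4346 m
Convert RSL to answer units (arcs ×180/π): t = 1.760582·180/π = 100.8739°, p = ρ·p = 4.56·9.193345 = 41.9217 m, q = 2.079978·180/π = 119.1739°, L = 59.4346 m.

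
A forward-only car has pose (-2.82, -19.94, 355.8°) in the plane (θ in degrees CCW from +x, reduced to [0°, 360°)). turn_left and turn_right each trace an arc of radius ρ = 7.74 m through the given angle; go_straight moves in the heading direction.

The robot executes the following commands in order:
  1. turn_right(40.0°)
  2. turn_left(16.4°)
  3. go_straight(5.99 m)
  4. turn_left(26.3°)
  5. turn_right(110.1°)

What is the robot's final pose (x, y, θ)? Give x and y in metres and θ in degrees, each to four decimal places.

(19.4951, -37.6791, 248.4000°)

set_pose: (x, y, θ) = (-2.8200, -19.9400, 355.8000°), ρ = 7.74
turn_right(40.0°): centre at ρ to the right, rotate −40.0° → (2.0092, -22.1103, 315.8000°)
turn_left(16.4°): centre at ρ to the left, rotate +16.4° → (3.7954, -23.4081, 332.2000°)
go_straight(5.99): x += 5.99·cos θ, y += 5.99·sin θ → (9.0941, -26.2018, 332.2000°)
turn_left(26.3°): centre at ρ to the left, rotate +26.3° → (12.5013, -27.0924, 358.5000°)
turn_right(110.1°): centre at ρ to the right, rotate −110.1° → (19.4951, -37.6791, 248.4000°)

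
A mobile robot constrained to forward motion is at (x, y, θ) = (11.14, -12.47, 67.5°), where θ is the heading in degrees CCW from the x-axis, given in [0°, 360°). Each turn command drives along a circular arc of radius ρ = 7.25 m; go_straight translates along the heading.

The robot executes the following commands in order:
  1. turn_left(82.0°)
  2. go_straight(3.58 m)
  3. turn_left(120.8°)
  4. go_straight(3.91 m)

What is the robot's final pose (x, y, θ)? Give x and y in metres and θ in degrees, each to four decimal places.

(-5.8722, -11.8265, 270.3000°)

set_pose: (x, y, θ) = (11.1400, -12.4700, 67.5000°), ρ = 7.25
turn_left(82.0°): centre at ρ to the left, rotate +82.0° → (8.1215, -3.4487, 149.5000°)
go_straight(3.58): x += 3.58·cos θ, y += 3.58·sin θ → (5.0369, -1.6317, 149.5000°)
turn_left(120.8°): centre at ρ to the left, rotate +120.8° → (-5.8927, -7.9165, 270.3000°)
go_straight(3.91): x += 3.91·cos θ, y += 3.91·sin θ → (-5.8722, -11.8265, 270.3000°)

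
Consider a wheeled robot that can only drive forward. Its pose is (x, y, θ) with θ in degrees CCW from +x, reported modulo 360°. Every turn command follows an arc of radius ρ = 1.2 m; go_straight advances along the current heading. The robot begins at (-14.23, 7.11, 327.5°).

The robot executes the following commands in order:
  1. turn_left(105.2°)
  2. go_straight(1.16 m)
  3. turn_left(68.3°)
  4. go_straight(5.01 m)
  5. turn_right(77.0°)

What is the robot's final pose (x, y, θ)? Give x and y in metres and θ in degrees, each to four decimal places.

(-16.7020, 14.7737, 64.0000°)

set_pose: (x, y, θ) = (-14.2300, 7.1100, 327.5000°), ρ = 1.2
turn_left(105.2°): centre at ρ to the left, rotate +105.2° → (-12.4395, 7.7652, 432.7000° ≡ 72.7000°)
go_straight(1.16): x += 1.16·cos θ, y += 1.16·sin θ → (-12.0946, 8.8727, 72.7000°)
turn_left(68.3°): centre at ρ to the left, rotate +68.3° → (-12.4851, 10.1622, 141.0000°)
go_straight(5.01): x += 5.01·cos θ, y += 5.01·sin θ → (-16.3786, 13.3151, 141.0000°)
turn_right(77.0°): centre at ρ to the right, rotate −77.0° → (-16.7020, 14.7737, 64.0000°)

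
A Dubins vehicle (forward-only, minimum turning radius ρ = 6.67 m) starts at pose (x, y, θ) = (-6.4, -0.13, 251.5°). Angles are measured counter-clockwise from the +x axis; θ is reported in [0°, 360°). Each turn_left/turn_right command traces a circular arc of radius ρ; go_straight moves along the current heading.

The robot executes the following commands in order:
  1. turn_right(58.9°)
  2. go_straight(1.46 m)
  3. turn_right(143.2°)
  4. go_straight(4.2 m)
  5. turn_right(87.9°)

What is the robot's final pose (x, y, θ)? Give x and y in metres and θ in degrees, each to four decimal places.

(-7.2647, 10.0769, 321.5000°)

set_pose: (x, y, θ) = (-6.4000, -0.1300, 251.5000°), ρ = 6.67
turn_right(58.9°): centre at ρ to the right, rotate −58.9° → (-11.2703, -4.5229, 192.6000°)
go_straight(1.46): x += 1.46·cos θ, y += 1.46·sin θ → (-12.6951, -4.8414, 192.6000°)
turn_right(143.2°): centre at ρ to the right, rotate −143.2° → (-19.2145, 6.0086, 49.4000°)
go_straight(4.2): x += 4.2·cos θ, y += 4.2·sin θ → (-16.4812, 9.1975, 49.4000°)
turn_right(87.9°): centre at ρ to the right, rotate −87.9° → (-7.2647, 10.0769, -38.5000° ≡ 321.5000°)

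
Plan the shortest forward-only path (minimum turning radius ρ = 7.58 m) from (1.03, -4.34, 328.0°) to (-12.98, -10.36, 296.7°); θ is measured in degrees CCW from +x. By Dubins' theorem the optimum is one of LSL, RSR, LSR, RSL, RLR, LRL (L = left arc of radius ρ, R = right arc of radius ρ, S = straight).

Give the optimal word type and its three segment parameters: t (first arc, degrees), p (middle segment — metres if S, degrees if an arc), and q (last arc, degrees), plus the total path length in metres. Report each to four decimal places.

LSL: t = 250.7786°, p = 14.4375 m, q = 77.9214°, L = 57.9231 m

Let ψ = atan2(Δy, Δx) = atan2(-6.02, -14.01) = -156.7471° be the start→goal bearing.
Normalize: d = |goal − start| / ρ = 15.248623/7.58 = 2.011692, α = (θ_start − ψ) mod 360° = 124.7471° = 2.177248 rad, β = (θ_goal − ψ) mod 360° = 93.4471° = 1.630960 rad.
Common terms: sin α = 0.821675, cos α = -0.569956, sin β = 0.998191, cos β = -0.060128, cos(α−β) = 0.854459, d² = 4.046903. Work in radians in the unit-radius frame; every candidate has L = ρ·(t + p + q).
LSL: p² = 2 + d² − 2cos(α−β) + 2d(sin α − sin β) = 3.627797; p = √p² = 1.904678; φ = atan2(cos β − cos α, d + sin α − sin β) = 0.270976 rad; t = (φ − α) mod 2π = 4.376913 rad, q = (β − φ) mod 2π = 1.359985 rad → L = 7.58·(4.376913 + 1.904678 + 1.359985) = 7.58·7.641575 = 57.923138 m
RSR: p² = 2 + d² − 2cos(α−β) + 2d(sin β − sin α) = 5.048174; p = √p² = 2.246814; φ = atan2(cos α − cos β, d − sin α + sin β) = -0.228905 rad; t = (α − φ) mod 2π = 2.406154 rad, q = (φ − β) mod 2π = 4.423320 rad → L = 7.58·(2.406154 + 2.246814 + 4.423320) = 7.58·9.076288 = 68.798260 m
LSR: p² = d² − 2 + 2cos(α−β) + 2d(sin α + sin β) = 11.077840; p = √p² = 3.328339; φ = atan2(−cos α − cos β, d + sin α + sin β) − atan2(−2, p) = 0.704068 rad; t = (φ − α) mod 2π = 4.810005 rad, q = (φ − β) mod 2π = 5.356293 rad → L = 7.58·(4.810005 + 3.328339 + 5.356293) = 7.58·13.494638 = 102.289352 m
RSL: p² = d² − 2 + 2cos(α−β) − 2d(sin α + sin β) = -3.566198 < 0 → infeasible
RLR: c = (6 − d² + 2cos(α−β) + 2d(sin α − sin β))/8 = 0.368978; p = 2π − arccos c = 5.090298 rad; φ = atan2(cos α − cos β, d − sin α + sin β) = -0.228905 rad; t = (α − φ + p/2) mod 2π = 4.951303 rad, q = (α − β − t + p) mod 2π = 0.685284 rad → L = 7.58·(4.951303 + 5.090298 + 0.685284) = 7.58·10.726885 = 81.309787 m
LRL: c = (6 − d² + 2cos(α−β) − 2d(sin α − sin β))/8 = 0.546525; p = 2π − arccos c = 5.290598 rad; φ = atan2(cos β − cos α, d + sin α − sin β) = 0.270976 rad; t = (φ − α + p/2) mod 2π = 0.739027 rad, q = (β − α − t + p) mod 2π = 4.005284 rad → L = 7.58·(0.739027 + 5.290598 + 4.005284) = 7.58·10.034909 = 76.064609 m
Shortest: LSL with L = 57.923138 m ≈ 57.9231 m
Convert LSL to answer units (arcs ×180/π): t = 4.376913·180/π = 250.7786°, p = ρ·p = 7.58·1.904678 = 14.4375 m, q = 1.359985·180/π = 77.9214°, L = 57.9231 m.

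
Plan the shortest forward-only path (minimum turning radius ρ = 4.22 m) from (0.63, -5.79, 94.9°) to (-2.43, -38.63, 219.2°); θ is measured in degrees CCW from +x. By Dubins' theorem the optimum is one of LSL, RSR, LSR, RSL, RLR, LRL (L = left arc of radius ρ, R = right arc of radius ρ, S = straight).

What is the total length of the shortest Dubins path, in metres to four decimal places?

46.6739 m

Let ψ = atan2(Δy, Δx) = atan2(-32.84, -3.06) = -95.3234° be the start→goal bearing.
Normalize: d = |goal − start| / ρ = 32.982256/4.22 = 7.815700, α = (θ_start − ψ) mod 360° = 190.2234° = 3.320025 rad, β = (θ_goal − ψ) mod 360° = 314.5234° = 5.489469 rad.
Common terms: sin α = -0.177487, cos α = -0.984123, sin β = -0.712964, cos β = 0.701200, cos(α−β) = -0.563526, d² = 61.085173. Work in radians in the unit-radius frame; every candidate has L = ρ·(t + p + q).
LSL: p² = 2 + d² − 2cos(α−β) + 2d(sin α − sin β) = 72.582490; p = √p² = 8.519536; φ = atan2(cos β − cos α, d + sin α − sin β) = 0.199132 rad; t = (φ − α) mod 2π = 3.162293 rad, q = (β − φ) mod 2π = 5.290337 rad → L = 4.22·(3.162293 + 8.519536 + 5.290337) = 4.22·16.972165 = 71.622538 m
RSR: p² = 2 + d² − 2cos(α−β) + 2d(sin β − sin α) = 55.841960; p = √p² = 7.472748; φ = atan2(cos α − cos β, d − sin α + sin β) = -0.227486 rad; t = (α − φ) mod 2π = 3.547511 rad, q = (φ − β) mod 2π = 0.566230 rad → L = 4.22·(3.547511 + 7.472748 + 0.566230) = 4.22·11.586489 = 48.894983 m
LSR: p² = d² − 2 + 2cos(α−β) + 2d(sin α + sin β) = 44.039128; p = √p² = 6.636198; φ = atan2(−cos α − cos β, d + sin α + sin β) − atan2(−2, p) = 0.333551 rad; t = (φ − α) mod 2π = 3.296712 rad, q = (φ − β) mod 2π = 1.127268 rad → L = 4.22·(3.296712 + 6.636198 + 1.127268) = 4.22·11.060178 = 46.673950 m
RSL: p² = d² − 2 + 2cos(α−β) − 2d(sin α + sin β) = 71.877114; p = √p² = 8.478037; φ = atan2(cos α + cos β, d − sin α − sin β) − atan2(2, p) = -0.264154 rad; t = (α − φ) mod 2π = 3.584178 rad, q = (β − φ) mod 2π = 5.753622 rad → L = 4.22·(3.584178 + 8.478037 + 5.753622) = 4.22·17.815838 = 75.182835 m
RLR: c = (6 − d² + 2cos(α−β) + 2d(sin α − sin β))/8 = -5.980245, |c| > 1 → infeasible
LRL: c = (6 − d² + 2cos(α−β) − 2d(sin α − sin β))/8 = -8.072811, |c| > 1 → infeasible
Shortest: LSR with L = 46.673950 m ≈ 46.6739 m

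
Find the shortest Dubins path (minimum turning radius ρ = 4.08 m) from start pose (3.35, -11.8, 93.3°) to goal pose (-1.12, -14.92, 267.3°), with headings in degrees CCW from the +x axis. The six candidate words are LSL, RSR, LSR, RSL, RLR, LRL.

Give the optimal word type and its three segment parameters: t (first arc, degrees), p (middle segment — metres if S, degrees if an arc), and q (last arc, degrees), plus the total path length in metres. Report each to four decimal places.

Let ψ = atan2(Δy, Δx) = atan2(-3.12, -4.47) = -145.0855° be the start→goal bearing.
Normalize: d = |goal − start| / ρ = 5.451174/4.08 = 1.336072, α = (θ_start − ψ) mod 360° = 238.3855° = 4.160611 rad, β = (θ_goal − ψ) mod 360° = 52.3855° = 0.914299 rad.
Common terms: sin α = -0.851594, cos α = -0.524202, sin β = 0.792135, cos β = 0.610346, cos(α−β) = -0.994522, d² = 1.785089. Work in radians in the unit-radius frame; every candidate has L = ρ·(t + p + q).
LSL: p² = 2 + d² − 2cos(α−β) + 2d(sin α − sin β) = 1.381851; p = √p² = 1.175522; φ = atan2(cos β − cos α, d + sin α − sin β) = 1.835600 rad; t = (φ − α) mod 2π = 3.958174 rad, q = (β − φ) mod 2π = 5.361885 rad → L = 4.08·(3.958174 + 1.175522 + 5.361885) = 4.08·10.495580 = 42.821966 m
RSR: p² = 2 + d² − 2cos(α−β) + 2d(sin β − sin α) = 10.166413; p = √p² = 3.188481; φ = atan2(cos α − cos β, d − sin α + sin β) = -0.363799 rad; t = (α − φ) mod 2π = 4.524410 rad, q = (φ − β) mod 2π = 5.005087 rad → L = 4.08·(4.524410 + 3.188481 + 5.005087) = 4.08·12.717979 = 51.889355 m
LSR: p² = d² − 2 + 2cos(α−β) + 2d(sin α + sin β) = -2.362838 < 0 → infeasible
RSL: p² = d² − 2 + 2cos(α−β) − 2d(sin α + sin β) = -2.045072 < 0 → infeasible
RLR: c = (6 − d² + 2cos(α−β) + 2d(sin α − sin β))/8 = -0.270802; p = 2π − arccos c = 4.438163 rad; φ = atan2(cos α − cos β, d − sin α + sin β) = -0.363799 rad; t = (α − φ + p/2) mod 2π = 0.460307 rad, q = (α − β − t + p) mod 2π = 0.940984 rad → L = 4.08·(0.460307 + 4.438163 + 0.940984) = 4.08·5.839454 = 23.824971 m
LRL: c = (6 − d² + 2cos(α−β) − 2d(sin α − sin β))/8 = 0.827269; p = 2π − arccos c = 5.686617 rad; φ = atan2(cos β − cos α, d + sin α − sin β) = 1.835600 rad; t = (φ − α + p/2) mod 2π = 0.518297 rad, q = (β − α − t + p) mod 2π = 1.922008 rad → L = 4.08·(0.518297 + 5.686617 + 1.922008) = 4.08·8.126922 = 33.157842 m
Shortest: RLR with L = 23.824971 m ≈ 23.8250 m
Convert RLR to answer units (arcs ×180/π): t = 0.460307·180/π = 26.3736°, p = 4.438163·180/π = 254.2880°, q = 0.940984·180/π = 53.9144°, L = 23.8250 m.

RLR: t = 26.3736°, p = 254.2880°, q = 53.9144°, L = 23.8250 m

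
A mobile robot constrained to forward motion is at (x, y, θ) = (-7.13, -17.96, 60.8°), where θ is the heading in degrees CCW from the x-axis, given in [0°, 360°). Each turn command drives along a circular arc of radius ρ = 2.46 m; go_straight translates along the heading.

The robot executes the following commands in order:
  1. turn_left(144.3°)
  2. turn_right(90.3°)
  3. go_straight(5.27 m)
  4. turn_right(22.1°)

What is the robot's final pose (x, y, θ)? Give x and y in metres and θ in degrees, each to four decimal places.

(-16.0322, -7.6364, 92.7000°)

set_pose: (x, y, θ) = (-7.1300, -17.9600, 60.8000°), ρ = 2.46
turn_left(144.3°): centre at ρ to the left, rotate +144.3° → (-10.3209, -14.5322, 205.1000°)
turn_right(90.3°): centre at ρ to the right, rotate −90.3° → (-13.5976, -13.3363, 114.8000°)
go_straight(5.27): x += 5.27·cos θ, y += 5.27·sin θ → (-15.8081, -8.5523, 114.8000°)
turn_right(22.1°): centre at ρ to the right, rotate −22.1° → (-16.0322, -7.6364, 92.7000°)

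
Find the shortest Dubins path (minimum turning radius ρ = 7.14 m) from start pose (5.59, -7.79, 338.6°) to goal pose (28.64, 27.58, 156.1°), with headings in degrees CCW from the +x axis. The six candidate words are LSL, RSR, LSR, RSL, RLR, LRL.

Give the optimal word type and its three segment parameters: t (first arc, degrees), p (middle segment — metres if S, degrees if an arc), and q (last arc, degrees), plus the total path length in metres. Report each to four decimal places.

LSL: t = 73.0620°, p = 28.2961 m, q = 104.4380°, L = 50.4156 m

Let ψ = atan2(Δy, Δx) = atan2(35.37, 23.05) = 56.9084° be the start→goal bearing.
Normalize: d = |goal − start| / ρ = 42.217762/7.14 = 5.912852, α = (θ_start − ψ) mod 360° = 281.6916° = 4.916445 rad, β = (θ_goal − ψ) mod 360° = 99.1916° = 1.731220 rad.
Common terms: sin α = -0.979253, cos α = 0.202643, sin β = 0.987160, cos β = -0.159736, cos(α−β) = -0.999048, d² = 34.961816. Work in radians in the unit-radius frame; every candidate has L = ρ·(t + p + q).
LSL: p² = 2 + d² − 2cos(α−β) + 2d(sin α − sin β) = 15.705702; p = √p² = 3.963042; φ = atan2(cos β − cos α, d + sin α − sin β) = -0.091568 rad; t = (φ − α) mod 2π = 1.275172 rad, q = (β − φ) mod 2π = 1.822787 rad → L = 7.14·(1.275172 + 3.963042 + 1.822787) = 7.14·7.061001 = 50.415551 m
RSR: p² = 2 + d² − 2cos(α−β) + 2d(sin β − sin α) = 62.214123; p = √p² = 7.887593; φ = atan2(cos α − cos β, d − sin α + sin β) = 0.045959 rad; t = (α − φ) mod 2π = 4.870486 rad, q = (φ − β) mod 2π = 4.597925 rad → L = 7.14·(4.870486 + 7.887593 + 4.597925) = 7.14·17.356004 = 123.921870 m
LSR: p² = d² − 2 + 2cos(α−β) + 2d(sin α + sin β) = 31.057227; p = √p² = 5.572901; φ = atan2(−cos α − cos β, d + sin α + sin β) − atan2(−2, p) = 0.337316 rad; t = (φ − α) mod 2π = 1.704056 rad, q = (φ − β) mod 2π = 4.889282 rad → L = 7.14·(1.704056 + 5.572901 + 4.889282) = 7.14·12.166240 = 86.866952 m
RSL: p² = d² − 2 + 2cos(α−β) − 2d(sin α + sin β) = 30.870212; p = √p² = 5.556097; φ = atan2(cos α + cos β, d − sin α − sin β) − atan2(2, p) = -0.338258 rad; t = (α − φ) mod 2π = 5.254704 rad, q = (β − φ) mod 2π = 2.069478 rad → L = 7.14·(5.254704 + 5.556097 + 2.069478) = 7.14·12.880278 = 91.965188 m
RLR: c = (6 − d² + 2cos(α−β) + 2d(sin α − sin β))/8 = -6.776765, |c| > 1 → infeasible
LRL: c = (6 − d² + 2cos(α−β) − 2d(sin α − sin β))/8 = -0.963213; p = 2π − arccos c = 3.413677 rad; φ = atan2(cos β − cos α, d + sin α − sin β) = -0.091568 rad; t = (φ − α + p/2) mod 2π = 2.982011 rad, q = (β − α − t + p) mod 2π = 3.529626 rad → L = 7.14·(2.982011 + 3.413677 + 3.529626) = 7.14·9.925314 = 70.866740 m
Shortest: LSL with L = 50.415551 m ≈ 50.4156 m
Convert LSL to answer units (arcs ×180/π): t = 1.275172·180/π = 73.0620°, p = ρ·p = 7.14·3.963042 = 28.2961 m, q = 1.822787·180/π = 104.4380°, L = 50.4156 m.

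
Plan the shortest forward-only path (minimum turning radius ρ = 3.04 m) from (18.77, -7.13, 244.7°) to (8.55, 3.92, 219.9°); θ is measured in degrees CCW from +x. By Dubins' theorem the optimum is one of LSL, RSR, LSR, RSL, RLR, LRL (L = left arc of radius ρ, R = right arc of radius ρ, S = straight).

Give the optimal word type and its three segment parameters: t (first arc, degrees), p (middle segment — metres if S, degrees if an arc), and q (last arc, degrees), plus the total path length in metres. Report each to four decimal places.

RSL: t = 159.1455°, p = 6.9683 m, q = 134.3455°, L = 22.5404 m

Let ψ = atan2(Δy, Δx) = atan2(11.05, -10.22) = 132.7653° be the start→goal bearing.
Normalize: d = |goal − start| / ρ = 15.051608/3.04 = 4.951187, α = (θ_start − ψ) mod 360° = 111.9347° = 1.953628 rad, β = (θ_goal − ψ) mod 360° = 87.1347° = 1.520787 rad.
Common terms: sin α = 0.927610, cos α = -0.373549, sin β = 0.998750, cos β = 0.049989, cos(α−β) = 0.907777, d² = 24.514251. Work in radians in the unit-radius frame; every candidate has L = ρ·(t + p + q).
LSL: p² = 2 + d² − 2cos(α−β) + 2d(sin α − sin β) = 23.994247; p = √p² = 4.898392; φ = atan2(cos β − cos α, d + sin α − sin β) = 0.086573 rad; t = (φ − α) mod 2π = 4.416130 rad, q = (β − φ) mod 2π = 1.434214 rad → L = 3.04·(4.416130 + 4.898392 + 1.434214) = 3.04·10.748736 = 32.676157 m
RSR: p² = 2 + d² − 2cos(α−β) + 2d(sin β − sin α) = 25.403145; p = √p² = 5.040153; φ = atan2(cos α − cos β, d − sin α + sin β) = -0.084132 rad; t = (α − φ) mod 2π = 2.037760 rad, q = (φ − β) mod 2π = 4.678267 rad → L = 3.04·(2.037760 + 5.040153 + 4.678267) = 3.04·11.756180 = 35.738788 m
LSR: p² = d² − 2 + 2cos(α−β) + 2d(sin α + sin β) = 43.405344; p = √p² = 6.588273; φ = atan2(−cos α − cos β, d + sin α + sin β) − atan2(−2, p) = 0.341740 rad; t = (φ − α) mod 2π = 4.671297 rad, q = (φ − β) mod 2π = 5.104138 rad → L = 3.04·(4.671297 + 6.588273 + 5.104138) = 3.04·16.363708 = 49.745672 m
RSL: p² = d² − 2 + 2cos(α−β) − 2d(sin α + sin β) = 5.254267; p = √p² = 2.292219; φ = atan2(cos α + cos β, d − sin α − sin β) − atan2(2, p) = -0.823985 rad; t = (α − φ) mod 2π = 2.777614 rad, q = (β − φ) mod 2π = 2.344772 rad → L = 3.04·(2.777614 + 2.292219 + 2.344772) = 3.04·7.414604 = 22.540397 m
RLR: c = (6 − d² + 2cos(α−β) + 2d(sin α − sin β))/8 = -2.175393, |c| > 1 → infeasible
LRL: c = (6 − d² + 2cos(α−β) − 2d(sin α − sin β))/8 = -1.999281, |c| > 1 → infeasible
Shortest: RSL with L = 22.540397 m ≈ 22.5404 m
Convert RSL to answer units (arcs ×180/π): t = 2.777614·180/π = 159.1455°, p = ρ·p = 3.04·2.292219 = 6.9683 m, q = 2.344772·180/π = 134.3455°, L = 22.5404 m.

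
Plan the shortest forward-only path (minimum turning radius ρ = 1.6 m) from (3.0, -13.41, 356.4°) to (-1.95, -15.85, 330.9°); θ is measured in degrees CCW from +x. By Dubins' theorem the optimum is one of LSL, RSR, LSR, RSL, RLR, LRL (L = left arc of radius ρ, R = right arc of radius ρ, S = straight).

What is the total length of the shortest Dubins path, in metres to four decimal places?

Let ψ = atan2(Δy, Δx) = atan2(-2.44, -4.95) = -153.7600° be the start→goal bearing.
Normalize: d = |goal − start| / ρ = 5.518705/1.6 = 3.449190, α = (θ_start − ψ) mod 360° = 150.1600° = 2.620786 rad, β = (θ_goal − ψ) mod 360° = 124.6600° = 2.175727 rad.
Common terms: sin α = 0.497580, cos α = -0.867418, sin β = 0.822542, cos β = -0.568705, cos(α−β) = 0.902585, d² = 11.896914. Work in radians in the unit-radius frame; every candidate has L = ρ·(t + p + q).
LSL: p² = 2 + d² − 2cos(α−β) + 2d(sin α − sin β) = 9.850036; p = √p² = 3.138477; φ = atan2(cos β − cos α, d + sin α − sin β) = 0.095322 rad; t = (φ − α) mod 2π = 3.757722 rad, q = (β − φ) mod 2π = 2.080405 rad → L = 1.6·(3.757722 + 3.138477 + 2.080405) = 1.6·8.976603 = 14.362565 m
RSR: p² = 2 + d² − 2cos(α−β) + 2d(sin β − sin α) = 14.333451; p = √p² = 3.785954; φ = atan2(cos α − cos β, d − sin α + sin β) = -0.078982 rad; t = (α − φ) mod 2π = 2.699768 rad, q = (φ − β) mod 2π = 4.028476 rad → L = 1.6·(2.699768 + 3.785954 + 4.028476) = 1.6·10.514199 = 16.822718 m
LSR: p² = d² − 2 + 2cos(α−β) + 2d(sin α + sin β) = 20.808788; p = √p² = 4.561665; φ = atan2(−cos α − cos β, d + sin α + sin β) − atan2(−2, p) = 0.705678 rad; t = (φ − α) mod 2π = 4.368077 rad, q = (φ − β) mod 2π = 4.813136 rad → L = 1.6·(4.368077 + 4.561665 + 4.813136) = 1.6·13.742879 = 21.988606 m
RSL: p² = d² − 2 + 2cos(α−β) − 2d(sin α + sin β) = 2.595381; p = √p² = 1.611019; φ = atan2(cos α + cos β, d − sin α − sin β) − atan2(2, p) = -1.486132 rad; t = (α − φ) mod 2π = 4.106918 rad, q = (β − φ) mod 2π = 3.661859 rad → L = 1.6·(4.106918 + 1.611019 + 3.661859) = 1.6·9.379796 = 15.007674 m
RLR: c = (6 − d² + 2cos(α−β) + 2d(sin α − sin β))/8 = -0.791681; p = 2π − arccos c = 3.798833 rad; φ = atan2(cos α − cos β, d − sin α + sin β) = -0.078982 rad; t = (α − φ + p/2) mod 2π = 4.599185 rad, q = (α − β − t + p) mod 2π = 5.927892 rad → L = 1.6·(4.599185 + 3.798833 + 5.927892) = 1.6·14.325910 = 22.921456 m
LRL: c = (6 − d² + 2cos(α−β) − 2d(sin α − sin β))/8 = -0.231254; p = 2π − arccos c = 4.479022 rad; φ = atan2(cos β − cos α, d + sin α − sin β) = 0.095322 rad; t = (φ − α + p/2) mod 2π = 5.997233 rad, q = (β − α − t + p) mod 2π = 4.319916 rad → L = 1.6·(5.997233 + 4.479022 + 4.319916) = 1.6·14.796170 = 23.673873 m
Shortest: LSL with L = 14.362565 m ≈ 14.3626 m

14.3626 m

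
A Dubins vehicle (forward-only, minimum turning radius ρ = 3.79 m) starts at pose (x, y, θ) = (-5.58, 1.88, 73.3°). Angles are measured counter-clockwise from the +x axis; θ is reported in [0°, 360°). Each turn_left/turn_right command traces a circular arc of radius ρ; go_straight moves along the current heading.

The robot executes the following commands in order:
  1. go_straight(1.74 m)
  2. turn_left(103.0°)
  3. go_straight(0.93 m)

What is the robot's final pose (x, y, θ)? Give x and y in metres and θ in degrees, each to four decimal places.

set_pose: (x, y, θ) = (-5.5800, 1.8800, 73.3000°), ρ = 3.79
go_straight(1.74): x += 1.74·cos θ, y += 1.74·sin θ → (-5.0800, 3.5466, 73.3000°)
turn_left(103.0°): centre at ρ to the left, rotate +103.0° → (-8.4656, 8.4178, 176.3000°)
go_straight(0.93): x += 0.93·cos θ, y += 0.93·sin θ → (-9.3936, 8.4778, 176.3000°)

(-9.3936, 8.4778, 176.3000°)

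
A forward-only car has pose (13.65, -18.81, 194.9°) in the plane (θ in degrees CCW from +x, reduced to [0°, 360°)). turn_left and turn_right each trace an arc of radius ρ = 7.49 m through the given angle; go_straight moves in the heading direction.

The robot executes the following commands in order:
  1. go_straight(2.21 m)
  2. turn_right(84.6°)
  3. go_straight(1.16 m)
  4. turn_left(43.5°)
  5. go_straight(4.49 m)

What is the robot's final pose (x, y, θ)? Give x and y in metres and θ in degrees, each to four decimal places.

(-5.5854, -7.5464, 153.8000°)

set_pose: (x, y, θ) = (13.6500, -18.8100, 194.9000°), ρ = 7.49
go_straight(2.21): x += 2.21·cos θ, y += 2.21·sin θ → (11.5143, -19.3783, 194.9000°)
turn_right(84.6°): centre at ρ to the right, rotate −84.6° → (2.5636, -14.7387, 110.3000°)
go_straight(1.16): x += 1.16·cos θ, y += 1.16·sin θ → (2.1612, -13.6507, 110.3000°)
turn_left(43.5°): centre at ρ to the left, rotate +43.5° → (-1.5568, -9.5288, 153.8000°)
go_straight(4.49): x += 4.49·cos θ, y += 4.49·sin θ → (-5.5854, -7.5464, 153.8000°)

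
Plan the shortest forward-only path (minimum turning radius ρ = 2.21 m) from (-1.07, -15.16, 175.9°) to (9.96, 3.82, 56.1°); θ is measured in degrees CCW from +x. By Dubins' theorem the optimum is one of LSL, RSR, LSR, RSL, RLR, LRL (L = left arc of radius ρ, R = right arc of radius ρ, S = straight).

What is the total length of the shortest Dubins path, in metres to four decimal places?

Let ψ = atan2(Δy, Δx) = atan2(18.98, 11.03) = 59.8375° be the start→goal bearing.
Normalize: d = |goal − start| / ρ = 21.952250/2.21 = 9.933145, α = (θ_start − ψ) mod 360° = 116.0625° = 2.025673 rad, β = (θ_goal − ψ) mod 360° = 356.2625° = 6.217954 rad.
Common terms: sin α = 0.898315, cos α = -0.439351, sin β = -0.065185, cos β = 0.997873, cos(α−β) = -0.496974, d² = 98.667370. Work in radians in the unit-radius frame; every candidate has L = ρ·(t + p + q).
LSL: p² = 2 + d² − 2cos(α−β) + 2d(sin α − sin β) = 120.802503; p = √p² = 10.991019; φ = atan2(cos β − cos α, d + sin α − sin β) = 0.131139 rad; t = (φ − α) mod 2π = 4.388652 rad, q = (β − φ) mod 2π = 6.086815 rad → L = 2.21·(4.388652 + 10.991019 + 6.086815) = 2.21·21.466485 = 47.440933 m
RSR: p² = 2 + d² − 2cos(α−β) + 2d(sin β − sin α) = 82.520132; p = √p² = 9.084059; φ = atan2(cos α − cos β, d − sin α + sin β) = -0.158882 rad; t = (α − φ) mod 2π = 2.184554 rad, q = (φ − β) mod 2π = 6.189535 rad → L = 2.21·(2.184554 + 9.084059 + 6.189535) = 2.21·17.458149 = 38.582509 m
LSR: p² = d² − 2 + 2cos(α−β) + 2d(sin α + sin β) = 112.224622; p = √p² = 10.593612; φ = atan2(−cos α − cos β, d + sin α + sin β) − atan2(−2, p) = 0.134766 rad; t = (φ − α) mod 2π = 4.392279 rad, q = (φ − β) mod 2π = 0.199998 rad → L = 2.21·(4.392279 + 10.593612 + 0.199998) = 2.21·15.185889 = 33.560815 m
RSL: p² = d² − 2 + 2cos(α−β) − 2d(sin α + sin β) = 79.122222; p = √p² = 8.895067; φ = atan2(cos α + cos β, d − sin α − sin β) − atan2(2, p) = -0.159867 rad; t = (α − φ) mod 2π = 2.185539 rad, q = (β − φ) mod 2π = 0.094635 rad → L = 2.21·(2.185539 + 8.895067 + 0.094635) = 2.21·11.175242 = 24.697284 m
RLR: c = (6 − d² + 2cos(α−β) + 2d(sin α − sin β))/8 = -9.315017, |c| > 1 → infeasible
LRL: c = (6 − d² + 2cos(α−β) − 2d(sin α − sin β))/8 = -14.100313, |c| > 1 → infeasible
Shortest: RSL with L = 24.697284 m ≈ 24.6973 m

24.6973 m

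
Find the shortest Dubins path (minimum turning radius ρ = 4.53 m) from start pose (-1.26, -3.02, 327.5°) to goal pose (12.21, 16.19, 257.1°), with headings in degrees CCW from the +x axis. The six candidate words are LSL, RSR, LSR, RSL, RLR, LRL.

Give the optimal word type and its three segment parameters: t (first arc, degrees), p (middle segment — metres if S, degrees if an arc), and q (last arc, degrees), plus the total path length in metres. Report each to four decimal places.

Let ψ = atan2(Δy, Δx) = atan2(19.21, 13.47) = 54.9620° be the start→goal bearing.
Normalize: d = |goal − start| / ρ = 23.461991/4.53 = 5.179247, α = (θ_start − ψ) mod 360° = 272.5380° = 4.756686 rad, β = (θ_goal − ψ) mod 360° = 202.1380° = 3.527974 rad.
Common terms: sin α = -0.999019, cos α = 0.044283, sin β = -0.376839, cos β = -0.926279, cos(α−β) = 0.335452, d² = 26.824603. Work in radians in the unit-radius frame; every candidate has L = ρ·(t + p + q).
LSL: p² = 2 + d² − 2cos(α−β) + 2d(sin α − sin β) = 21.708854; p = √p² = 4.659276; φ = atan2(cos β − cos α, d + sin α − sin β) = -0.209844 rad; t = (φ − α) mod 2π = 1.316655 rad, q = (β − φ) mod 2π = 3.737818 rad → L = 4.53·(1.316655 + 4.659276 + 3.737818) = 4.53·9.713750 = 44.003286 m
RSR: p² = 2 + d² − 2cos(α−β) + 2d(sin β − sin α) = 34.598546; p = √p² = 5.882053; φ = atan2(cos α − cos β, d − sin α + sin β) = 0.165762 rad; t = (α − φ) mod 2π = 4.590924 rad, q = (φ − β) mod 2π = 2.920973 rad → L = 4.53·(4.590924 + 5.882053 + 2.920973) = 4.53·13.393950 = 60.674594 m
LSR: p² = d² − 2 + 2cos(α−β) + 2d(sin α + sin β) = 11.243686; p = √p² = 3.353161; φ = atan2(−cos α − cos β, d + sin α + sin β) − atan2(−2, p) = 0.765676 rad; t = (φ − α) mod 2π = 2.292176 rad, q = (φ − β) mod 2π = 3.520888 rad → L = 4.53·(2.292176 + 3.353161 + 3.520888) = 4.53·9.166224 = 41.522994 m
RSL: p² = d² − 2 + 2cos(α−β) − 2d(sin α + sin β) = 39.747327; p = √p² = 6.304548; φ = atan2(cos α + cos β, d − sin α − sin β) − atan2(2, p) = -0.440937 rad; t = (α − φ) mod 2π = 5.197623 rad, q = (β − φ) mod 2π = 3.968911 rad → L = 4.53·(5.197623 + 6.304548 + 3.968911) = 4.53·15.471083 = 70.084005 m
RLR: c = (6 − d² + 2cos(α−β) + 2d(sin α − sin β))/8 = -3.324818, |c| > 1 → infeasible
LRL: c = (6 − d² + 2cos(α−β) − 2d(sin α − sin β))/8 = -1.713607, |c| > 1 → infeasible
Shortest: LSR with L = 41.522994 m ≈ 41.5230 m
Convert LSR to answer units (arcs ×180/π): t = 2.292176·180/π = 131.3320°, p = ρ·p = 4.53·3.353161 = 15.1898 m, q = 3.520888·180/π = 201.7320°, L = 41.5230 m.

LSR: t = 131.3320°, p = 15.1898 m, q = 201.7320°, L = 41.5230 m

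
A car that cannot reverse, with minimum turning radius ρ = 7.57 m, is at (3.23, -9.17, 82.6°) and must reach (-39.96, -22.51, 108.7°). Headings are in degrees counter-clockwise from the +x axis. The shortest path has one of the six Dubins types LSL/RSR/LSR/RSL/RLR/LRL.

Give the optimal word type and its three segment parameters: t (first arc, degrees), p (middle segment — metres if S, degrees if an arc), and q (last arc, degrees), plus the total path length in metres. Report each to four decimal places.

LSR: t = 149.3801°, p = 26.9272 m, q = 123.2801°, L = 62.9515 m

Let ψ = atan2(Δy, Δx) = atan2(-13.34, -43.19) = -162.8358° be the start→goal bearing.
Normalize: d = |goal − start| / ρ = 45.203227/7.57 = 5.971364, α = (θ_start − ψ) mod 360° = 245.4358° = 4.283662 rad, β = (θ_goal − ψ) mod 360° = 271.5358° = 4.739193 rad.
Common terms: sin α = -0.909496, cos α = -0.415713, sin β = -0.999641, cos β = 0.026801, cos(α−β) = 0.898028, d² = 35.657190. Work in radians in the unit-radius frame; every candidate has L = ρ·(t + p + q).
LSL: p² = 2 + d² − 2cos(α−β) + 2d(sin α − sin β) = 36.937712; p = √p² = 6.077640; φ = atan2(cos β − cos α, d + sin α − sin β) = 0.072875 rad; t = (φ − α) mod 2π = 2.072398 rad, q = (β − φ) mod 2π = 4.666318 rad → L = 7.57·(2.072398 + 6.077640 + 4.666318) = 7.57·12.816357 = 97.019819 m
RSR: p² = 2 + d² − 2cos(α−β) + 2d(sin β − sin α) = 34.784557; p = √p² = 5.897843; φ = atan2(cos α − cos β, d − sin α + sin β) = -0.075100 rad; t = (α − φ) mod 2π = 4.358763 rad, q = (φ − β) mod 2π = 1.468892 rad → L = 7.57·(4.358763 + 5.897843 + 1.468892) = 7.57·11.725498 = 88.762019 m
LSR: p² = d² − 2 + 2cos(α−β) + 2d(sin α + sin β) = 12.652946; p = √p² = 3.557098; φ = atan2(−cos α − cos β, d + sin α + sin β) − atan2(−2, p) = 0.607652 rad; t = (φ − α) mod 2π = 2.607175 rad, q = (φ − β) mod 2π = 2.151644 rad → L = 7.57·(2.607175 + 3.557098 + 2.151644) = 7.57·8.315917 = 62.951491 m
RSL: p² = d² − 2 + 2cos(α−β) − 2d(sin α + sin β) = 58.253544; p = √p² = 7.632401; φ = atan2(cos α + cos β, d − sin α − sin β) − atan2(2, p) = -0.305590 rad; t = (α − φ) mod 2π = 4.589252 rad, q = (β − φ) mod 2π = 5.044783 rad → L = 7.57·(4.589252 + 7.632401 + 5.044783) = 7.57·17.266436 = 130.706920 m
RLR: c = (6 − d² + 2cos(α−β) + 2d(sin α − sin β))/8 = -3.348070, |c| > 1 → infeasible
LRL: c = (6 − d² + 2cos(α−β) − 2d(sin α − sin β))/8 = -3.617214, |c| > 1 → infeasible
Shortest: LSR with L = 62.951491 m ≈ 62.9515 m
Convert LSR to answer units (arcs ×180/π): t = 2.607175·180/π = 149.3801°, p = ρ·p = 7.57·3.557098 = 26.9272 m, q = 2.151644·180/π = 123.2801°, L = 62.9515 m.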